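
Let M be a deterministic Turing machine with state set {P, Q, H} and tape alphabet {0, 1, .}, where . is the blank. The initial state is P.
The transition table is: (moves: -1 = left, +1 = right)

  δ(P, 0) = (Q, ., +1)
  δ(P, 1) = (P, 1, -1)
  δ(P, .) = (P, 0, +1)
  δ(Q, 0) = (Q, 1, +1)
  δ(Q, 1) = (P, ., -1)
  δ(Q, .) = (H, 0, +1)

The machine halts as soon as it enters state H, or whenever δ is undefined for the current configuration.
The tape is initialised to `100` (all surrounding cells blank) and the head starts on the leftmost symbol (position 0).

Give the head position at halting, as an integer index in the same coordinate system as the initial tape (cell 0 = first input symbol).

state=P head=0 tape=.[1]00..   (P,1)→(P,1,-1)
state=P head=-1 tape=[.]100..   (P,.)→(P,0,+1)
state=P head=0 tape=0[1]00..   (P,1)→(P,1,-1)
state=P head=-1 tape=[0]100..   (P,0)→(Q,.,+1)
state=Q head=0 tape=.[1]00..   (Q,1)→(P,.,-1)
state=P head=-1 tape=[.].00..   (P,.)→(P,0,+1)
state=P head=0 tape=0[.]00..   (P,.)→(P,0,+1)
state=P head=1 tape=00[0]0..   (P,0)→(Q,.,+1)
state=Q head=2 tape=00.[0]..   (Q,0)→(Q,1,+1)
state=Q head=3 tape=00.1[.].   (Q,.)→(H,0,+1)
state=H head=4 tape=00.10[.]
At halt the head is at cell 4.

4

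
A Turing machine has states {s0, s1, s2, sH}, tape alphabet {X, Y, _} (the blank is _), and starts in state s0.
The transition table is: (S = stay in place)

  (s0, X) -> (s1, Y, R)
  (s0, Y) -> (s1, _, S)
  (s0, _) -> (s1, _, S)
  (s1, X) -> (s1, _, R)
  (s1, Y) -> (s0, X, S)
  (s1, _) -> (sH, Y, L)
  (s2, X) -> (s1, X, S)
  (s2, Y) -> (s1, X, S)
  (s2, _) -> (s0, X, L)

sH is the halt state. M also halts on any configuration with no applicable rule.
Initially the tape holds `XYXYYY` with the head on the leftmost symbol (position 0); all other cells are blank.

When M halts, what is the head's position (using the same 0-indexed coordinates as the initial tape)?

5

state=s0 head=0 tape=[X]YXYYY_   (s0,X)→(s1,Y,R)
state=s1 head=1 tape=Y[Y]XYYY_   (s1,Y)→(s0,X,S)
state=s0 head=1 tape=Y[X]XYYY_   (s0,X)→(s1,Y,R)
state=s1 head=2 tape=YY[X]YYY_   (s1,X)→(s1,_,R)
state=s1 head=3 tape=YY_[Y]YY_   (s1,Y)→(s0,X,S)
state=s0 head=3 tape=YY_[X]YY_   (s0,X)→(s1,Y,R)
state=s1 head=4 tape=YY_Y[Y]Y_   (s1,Y)→(s0,X,S)
state=s0 head=4 tape=YY_Y[X]Y_   (s0,X)→(s1,Y,R)
state=s1 head=5 tape=YY_YY[Y]_   (s1,Y)→(s0,X,S)
state=s0 head=5 tape=YY_YY[X]_   (s0,X)→(s1,Y,R)
state=s1 head=6 tape=YY_YYY[_]   (s1,_)→(sH,Y,L)
state=sH head=5 tape=YY_YY[Y]Y
At halt the head is at cell 5.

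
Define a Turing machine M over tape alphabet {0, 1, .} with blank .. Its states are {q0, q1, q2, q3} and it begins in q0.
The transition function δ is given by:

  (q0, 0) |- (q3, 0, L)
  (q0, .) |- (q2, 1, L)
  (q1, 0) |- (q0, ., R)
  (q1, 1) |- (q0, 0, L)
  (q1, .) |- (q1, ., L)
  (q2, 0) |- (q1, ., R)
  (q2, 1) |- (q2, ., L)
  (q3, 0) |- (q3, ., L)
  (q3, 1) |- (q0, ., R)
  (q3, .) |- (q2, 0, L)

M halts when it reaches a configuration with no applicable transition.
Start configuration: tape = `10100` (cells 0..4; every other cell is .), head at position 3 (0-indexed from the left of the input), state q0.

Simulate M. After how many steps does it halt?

8

state=q0 head=3 tape=101[0]0   (q0,0)→(q3,0,L)
state=q3 head=2 tape=10[1]00   (q3,1)→(q0,.,R)
state=q0 head=3 tape=10.[0]0   (q0,0)→(q3,0,L)
state=q3 head=2 tape=10[.]00   (q3,.)→(q2,0,L)
state=q2 head=1 tape=1[0]000   (q2,0)→(q1,.,R)
state=q1 head=2 tape=1.[0]00   (q1,0)→(q0,.,R)
state=q0 head=3 tape=1..[0]0   (q0,0)→(q3,0,L)
state=q3 head=2 tape=1.[.]00   (q3,.)→(q2,0,L)
state=q2 head=1 tape=1[.]000
M halts after 8 transitions.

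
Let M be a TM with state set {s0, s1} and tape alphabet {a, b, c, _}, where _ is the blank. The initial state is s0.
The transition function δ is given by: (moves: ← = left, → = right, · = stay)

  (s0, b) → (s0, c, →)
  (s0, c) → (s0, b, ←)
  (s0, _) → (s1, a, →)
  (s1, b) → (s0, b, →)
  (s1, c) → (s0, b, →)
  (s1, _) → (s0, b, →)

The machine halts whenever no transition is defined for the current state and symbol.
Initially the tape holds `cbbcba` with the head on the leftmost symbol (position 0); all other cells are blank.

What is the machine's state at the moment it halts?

s0

s0 | _[c]bbcba   read c → write b, move ←, go to s0
s0 | [_]bbbcba   read _ → write a, move →, go to s1
s1 | a[b]bbcba   read b → write b, move →, go to s0
s0 | ab[b]bcba   read b → write c, move →, go to s0
s0 | abc[b]cba   read b → write c, move →, go to s0
s0 | abcc[c]ba   read c → write b, move ←, go to s0
s0 | abc[c]bba   read c → write b, move ←, go to s0
s0 | ab[c]bbba   read c → write b, move ←, go to s0
s0 | a[b]bbbba   read b → write c, move →, go to s0
s0 | ac[b]bbba   read b → write c, move →, go to s0
s0 | acc[b]bba   read b → write c, move →, go to s0
s0 | accc[b]ba   read b → write c, move →, go to s0
s0 | acccc[b]a   read b → write c, move →, go to s0
s0 | accccc[a]
No transition is defined for (s0, a); M halts in state s0.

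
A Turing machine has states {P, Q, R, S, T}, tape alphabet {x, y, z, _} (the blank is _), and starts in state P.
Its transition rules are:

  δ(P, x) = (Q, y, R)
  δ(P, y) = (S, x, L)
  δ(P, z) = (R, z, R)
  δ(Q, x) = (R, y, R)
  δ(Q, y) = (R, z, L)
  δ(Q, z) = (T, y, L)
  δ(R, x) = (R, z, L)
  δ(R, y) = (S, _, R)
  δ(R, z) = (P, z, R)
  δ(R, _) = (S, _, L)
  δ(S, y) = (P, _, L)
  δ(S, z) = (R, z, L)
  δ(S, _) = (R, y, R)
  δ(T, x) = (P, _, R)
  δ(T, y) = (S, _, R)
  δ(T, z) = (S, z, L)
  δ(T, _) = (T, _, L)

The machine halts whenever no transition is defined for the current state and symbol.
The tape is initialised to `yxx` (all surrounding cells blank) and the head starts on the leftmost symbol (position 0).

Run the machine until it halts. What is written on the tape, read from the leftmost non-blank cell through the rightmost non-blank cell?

P | ___[y]xx   read y → write x, move L, go to S
S | __[_]xxx   read _ → write y, move R, go to R
R | __y[x]xx   read x → write z, move L, go to R
R | __[y]zxx   read y → write _, move R, go to S
S | ___[z]xx   read z → write z, move L, go to R
R | __[_]zxx   read _ → write _, move L, go to S
S | _[_]_zxx   read _ → write y, move R, go to R
R | _y[_]zxx   read _ → write _, move L, go to S
S | _[y]_zxx   read y → write _, move L, go to P
P | [_]__zxx
The non-blank tape span at halt is zxx.

zxx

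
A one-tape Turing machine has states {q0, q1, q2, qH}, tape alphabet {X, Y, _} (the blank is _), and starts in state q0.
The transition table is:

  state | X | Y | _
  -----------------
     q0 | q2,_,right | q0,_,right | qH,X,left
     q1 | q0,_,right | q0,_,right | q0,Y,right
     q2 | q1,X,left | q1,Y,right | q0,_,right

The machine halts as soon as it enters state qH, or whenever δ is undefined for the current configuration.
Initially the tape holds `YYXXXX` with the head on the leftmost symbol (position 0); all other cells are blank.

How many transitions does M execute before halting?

state=q0 head=0 tape=[Y]YXXXX__   (q0,Y)→(q0,_,right)
state=q0 head=1 tape=_[Y]XXXX__   (q0,Y)→(q0,_,right)
state=q0 head=2 tape=__[X]XXX__   (q0,X)→(q2,_,right)
state=q2 head=3 tape=___[X]XX__   (q2,X)→(q1,X,left)
state=q1 head=2 tape=__[_]XXX__   (q1,_)→(q0,Y,right)
state=q0 head=3 tape=__Y[X]XX__   (q0,X)→(q2,_,right)
state=q2 head=4 tape=__Y_[X]X__   (q2,X)→(q1,X,left)
state=q1 head=3 tape=__Y[_]XX__   (q1,_)→(q0,Y,right)
state=q0 head=4 tape=__YY[X]X__   (q0,X)→(q2,_,right)
state=q2 head=5 tape=__YY_[X]__   (q2,X)→(q1,X,left)
state=q1 head=4 tape=__YY[_]X__   (q1,_)→(q0,Y,right)
state=q0 head=5 tape=__YYY[X]__   (q0,X)→(q2,_,right)
state=q2 head=6 tape=__YYY_[_]_   (q2,_)→(q0,_,right)
state=q0 head=7 tape=__YYY__[_]   (q0,_)→(qH,X,left)
state=qH head=6 tape=__YYY_[_]X
M halts after 14 transitions.

14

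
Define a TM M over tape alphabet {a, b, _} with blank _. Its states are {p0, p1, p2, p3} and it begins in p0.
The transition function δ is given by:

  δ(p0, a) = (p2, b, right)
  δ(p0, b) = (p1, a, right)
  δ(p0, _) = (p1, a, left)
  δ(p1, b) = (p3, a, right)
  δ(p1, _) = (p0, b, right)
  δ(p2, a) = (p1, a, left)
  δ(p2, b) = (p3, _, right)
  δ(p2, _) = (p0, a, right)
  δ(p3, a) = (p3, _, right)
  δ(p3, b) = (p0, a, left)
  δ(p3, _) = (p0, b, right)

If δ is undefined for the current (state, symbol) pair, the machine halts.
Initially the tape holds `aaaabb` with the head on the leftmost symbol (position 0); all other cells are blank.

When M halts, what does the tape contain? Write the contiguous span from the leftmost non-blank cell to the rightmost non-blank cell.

a_baaa

p0 | [a]aaabb   read a → write b, move right, go to p2
p2 | b[a]aabb   read a → write a, move left, go to p1
p1 | [b]aaabb   read b → write a, move right, go to p3
p3 | a[a]aabb   read a → write _, move right, go to p3
p3 | a_[a]abb   read a → write _, move right, go to p3
p3 | a__[a]bb   read a → write _, move right, go to p3
p3 | a___[b]b   read b → write a, move left, go to p0
p0 | a__[_]ab   read _ → write a, move left, go to p1
p1 | a_[_]aab   read _ → write b, move right, go to p0
p0 | a_b[a]ab   read a → write b, move right, go to p2
p2 | a_bb[a]b   read a → write a, move left, go to p1
p1 | a_b[b]ab   read b → write a, move right, go to p3
p3 | a_ba[a]b   read a → write _, move right, go to p3
p3 | a_ba_[b]   read b → write a, move left, go to p0
p0 | a_ba[_]a   read _ → write a, move left, go to p1
p1 | a_b[a]aa
The non-blank tape span at halt is a_baaa.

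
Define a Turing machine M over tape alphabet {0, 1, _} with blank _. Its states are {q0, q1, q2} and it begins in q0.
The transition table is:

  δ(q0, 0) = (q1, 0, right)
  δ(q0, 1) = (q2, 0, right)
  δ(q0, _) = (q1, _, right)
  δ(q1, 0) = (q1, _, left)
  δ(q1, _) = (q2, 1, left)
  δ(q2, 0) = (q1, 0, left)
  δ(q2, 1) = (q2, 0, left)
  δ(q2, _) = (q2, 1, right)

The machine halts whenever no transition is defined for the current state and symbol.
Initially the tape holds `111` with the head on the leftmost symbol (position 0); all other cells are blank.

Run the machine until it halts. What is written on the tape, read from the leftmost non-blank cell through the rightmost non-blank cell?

100001

state=q0 head=0 tape=___[1]11   (q0,1)→(q2,0,right)
state=q2 head=1 tape=___0[1]1   (q2,1)→(q2,0,left)
state=q2 head=0 tape=___[0]01   (q2,0)→(q1,0,left)
state=q1 head=-1 tape=__[_]001   (q1,_)→(q2,1,left)
state=q2 head=-2 tape=_[_]1001   (q2,_)→(q2,1,right)
state=q2 head=-1 tape=_1[1]001   (q2,1)→(q2,0,left)
state=q2 head=-2 tape=_[1]0001   (q2,1)→(q2,0,left)
state=q2 head=-3 tape=[_]00001   (q2,_)→(q2,1,right)
state=q2 head=-2 tape=1[0]0001   (q2,0)→(q1,0,left)
state=q1 head=-3 tape=[1]00001
The non-blank tape span at halt is 100001.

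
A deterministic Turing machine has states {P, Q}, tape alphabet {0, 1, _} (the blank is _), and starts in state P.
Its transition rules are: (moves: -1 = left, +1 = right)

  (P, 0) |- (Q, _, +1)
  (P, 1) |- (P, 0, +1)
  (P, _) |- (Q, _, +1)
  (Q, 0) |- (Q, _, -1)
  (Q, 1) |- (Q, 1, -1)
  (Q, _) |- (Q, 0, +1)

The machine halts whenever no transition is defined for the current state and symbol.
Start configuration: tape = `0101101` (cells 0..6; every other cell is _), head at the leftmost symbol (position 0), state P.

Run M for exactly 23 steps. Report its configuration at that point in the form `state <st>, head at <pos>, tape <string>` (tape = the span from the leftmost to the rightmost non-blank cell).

state Q, head at -1, tape 000_101101

state=P head=0 tape=___[0]101101   (P,0)→(Q,_,+1)
state=Q head=1 tape=____[1]01101   (Q,1)→(Q,1,-1)
state=Q head=0 tape=___[_]101101   (Q,_)→(Q,0,+1)
state=Q head=1 tape=___0[1]01101   (Q,1)→(Q,1,-1)
state=Q head=0 tape=___[0]101101   (Q,0)→(Q,_,-1)
state=Q head=-1 tape=__[_]_101101   (Q,_)→(Q,0,+1)
state=Q head=0 tape=__0[_]101101   (Q,_)→(Q,0,+1)
state=Q head=1 tape=__00[1]01101   (Q,1)→(Q,1,-1)
state=Q head=0 tape=__0[0]101101   (Q,0)→(Q,_,-1)
state=Q head=-1 tape=__[0]_101101   (Q,0)→(Q,_,-1)
state=Q head=-2 tape=_[_]__101101   (Q,_)→(Q,0,+1)
state=Q head=-1 tape=_0[_]_101101   (Q,_)→(Q,0,+1)
state=Q head=0 tape=_00[_]101101   (Q,_)→(Q,0,+1)
state=Q head=1 tape=_000[1]01101   (Q,1)→(Q,1,-1)
state=Q head=0 tape=_00[0]101101   (Q,0)→(Q,_,-1)
state=Q head=-1 tape=_0[0]_101101   (Q,0)→(Q,_,-1)
state=Q head=-2 tape=_[0]__101101   (Q,0)→(Q,_,-1)
state=Q head=-3 tape=[_]___101101   (Q,_)→(Q,0,+1)
state=Q head=-2 tape=0[_]__101101   (Q,_)→(Q,0,+1)
state=Q head=-1 tape=00[_]_101101   (Q,_)→(Q,0,+1)
state=Q head=0 tape=000[_]101101   (Q,_)→(Q,0,+1)
state=Q head=1 tape=0000[1]01101   (Q,1)→(Q,1,-1)
state=Q head=0 tape=000[0]101101   (Q,0)→(Q,_,-1)
state=Q head=-1 tape=00[0]_101101
After 23 steps: state Q, head at -1, tape 000_101101.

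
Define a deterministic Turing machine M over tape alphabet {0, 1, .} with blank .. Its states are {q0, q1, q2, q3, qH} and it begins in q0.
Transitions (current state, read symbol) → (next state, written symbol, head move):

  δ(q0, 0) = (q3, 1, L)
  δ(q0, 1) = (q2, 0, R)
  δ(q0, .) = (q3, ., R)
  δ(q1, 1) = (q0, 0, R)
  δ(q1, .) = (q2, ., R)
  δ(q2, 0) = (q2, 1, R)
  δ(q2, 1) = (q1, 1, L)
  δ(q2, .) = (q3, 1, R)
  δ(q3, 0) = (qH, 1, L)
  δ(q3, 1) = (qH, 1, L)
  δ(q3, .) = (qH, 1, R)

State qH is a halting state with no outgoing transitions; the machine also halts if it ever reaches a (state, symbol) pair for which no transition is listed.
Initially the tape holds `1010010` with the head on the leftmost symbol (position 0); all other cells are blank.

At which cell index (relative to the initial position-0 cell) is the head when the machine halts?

9

q0 | [1]010010...   read 1 → write 0, move R, go to q2
q2 | 0[0]10010...   read 0 → write 1, move R, go to q2
q2 | 01[1]0010...   read 1 → write 1, move L, go to q1
q1 | 0[1]10010...   read 1 → write 0, move R, go to q0
q0 | 00[1]0010...   read 1 → write 0, move R, go to q2
q2 | 000[0]010...   read 0 → write 1, move R, go to q2
q2 | 0001[0]10...   read 0 → write 1, move R, go to q2
q2 | 00011[1]0...   read 1 → write 1, move L, go to q1
q1 | 0001[1]10...   read 1 → write 0, move R, go to q0
q0 | 00010[1]0...   read 1 → write 0, move R, go to q2
q2 | 000100[0]...   read 0 → write 1, move R, go to q2
q2 | 0001001[.]..   read . → write 1, move R, go to q3
q3 | 00010011[.].   read . → write 1, move R, go to qH
qH | 000100111[.]
At halt the head is at cell 9.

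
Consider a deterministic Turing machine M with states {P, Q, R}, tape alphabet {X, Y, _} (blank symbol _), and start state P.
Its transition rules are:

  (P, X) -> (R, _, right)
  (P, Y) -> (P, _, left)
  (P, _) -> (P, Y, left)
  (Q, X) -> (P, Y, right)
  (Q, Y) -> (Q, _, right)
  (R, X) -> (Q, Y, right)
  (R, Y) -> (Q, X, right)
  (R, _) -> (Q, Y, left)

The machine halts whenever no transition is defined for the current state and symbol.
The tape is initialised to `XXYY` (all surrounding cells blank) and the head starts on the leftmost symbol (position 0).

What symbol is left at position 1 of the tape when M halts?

Y

state=P head=0 tape=[X]XYY_   (P,X)→(R,_,right)
state=R head=1 tape=_[X]YY_   (R,X)→(Q,Y,right)
state=Q head=2 tape=_Y[Y]Y_   (Q,Y)→(Q,_,right)
state=Q head=3 tape=_Y_[Y]_   (Q,Y)→(Q,_,right)
state=Q head=4 tape=_Y__[_]
Cell 1 holds Y when M halts.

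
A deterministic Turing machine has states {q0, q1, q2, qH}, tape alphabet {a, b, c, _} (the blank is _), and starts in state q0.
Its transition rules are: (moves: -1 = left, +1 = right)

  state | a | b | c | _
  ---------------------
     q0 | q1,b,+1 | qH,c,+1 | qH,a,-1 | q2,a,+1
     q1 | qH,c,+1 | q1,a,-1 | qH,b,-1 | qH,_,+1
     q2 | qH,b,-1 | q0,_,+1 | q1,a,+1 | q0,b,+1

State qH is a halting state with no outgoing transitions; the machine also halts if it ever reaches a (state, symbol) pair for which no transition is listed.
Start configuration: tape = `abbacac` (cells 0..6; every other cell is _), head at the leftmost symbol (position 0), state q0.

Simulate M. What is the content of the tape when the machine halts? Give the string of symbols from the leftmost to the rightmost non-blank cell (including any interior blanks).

q0 | _[a]bbacac   read a → write b, move +1, go to q1
q1 | _b[b]bacac   read b → write a, move -1, go to q1
q1 | _[b]abacac   read b → write a, move -1, go to q1
q1 | [_]aabacac   read _ → write _, move +1, go to qH
qH | _[a]abacac
The non-blank tape span at halt is aabacac.

aabacac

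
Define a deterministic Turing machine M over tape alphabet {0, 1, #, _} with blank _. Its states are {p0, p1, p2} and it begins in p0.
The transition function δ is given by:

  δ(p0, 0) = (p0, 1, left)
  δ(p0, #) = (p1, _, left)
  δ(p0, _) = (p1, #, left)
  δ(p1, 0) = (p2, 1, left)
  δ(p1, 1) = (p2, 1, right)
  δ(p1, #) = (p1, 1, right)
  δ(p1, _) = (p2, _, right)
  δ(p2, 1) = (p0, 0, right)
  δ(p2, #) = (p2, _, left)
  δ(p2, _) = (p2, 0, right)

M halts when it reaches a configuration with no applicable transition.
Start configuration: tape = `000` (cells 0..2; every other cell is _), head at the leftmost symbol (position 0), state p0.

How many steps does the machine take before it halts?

state=p0 head=0 tape=____[0]00   (p0,0)→(p0,1,left)
state=p0 head=-1 tape=___[_]100   (p0,_)→(p1,#,left)
state=p1 head=-2 tape=__[_]#100   (p1,_)→(p2,_,right)
state=p2 head=-1 tape=___[#]100   (p2,#)→(p2,_,left)
state=p2 head=-2 tape=__[_]_100   (p2,_)→(p2,0,right)
state=p2 head=-1 tape=__0[_]100   (p2,_)→(p2,0,right)
state=p2 head=0 tape=__00[1]00   (p2,1)→(p0,0,right)
state=p0 head=1 tape=__000[0]0   (p0,0)→(p0,1,left)
state=p0 head=0 tape=__00[0]10   (p0,0)→(p0,1,left)
state=p0 head=-1 tape=__0[0]110   (p0,0)→(p0,1,left)
state=p0 head=-2 tape=__[0]1110   (p0,0)→(p0,1,left)
state=p0 head=-3 tape=_[_]11110   (p0,_)→(p1,#,left)
state=p1 head=-4 tape=[_]#11110   (p1,_)→(p2,_,right)
state=p2 head=-3 tape=_[#]11110   (p2,#)→(p2,_,left)
state=p2 head=-4 tape=[_]_11110   (p2,_)→(p2,0,right)
state=p2 head=-3 tape=0[_]11110   (p2,_)→(p2,0,right)
state=p2 head=-2 tape=00[1]1110   (p2,1)→(p0,0,right)
state=p0 head=-1 tape=000[1]110
M halts after 17 transitions.

17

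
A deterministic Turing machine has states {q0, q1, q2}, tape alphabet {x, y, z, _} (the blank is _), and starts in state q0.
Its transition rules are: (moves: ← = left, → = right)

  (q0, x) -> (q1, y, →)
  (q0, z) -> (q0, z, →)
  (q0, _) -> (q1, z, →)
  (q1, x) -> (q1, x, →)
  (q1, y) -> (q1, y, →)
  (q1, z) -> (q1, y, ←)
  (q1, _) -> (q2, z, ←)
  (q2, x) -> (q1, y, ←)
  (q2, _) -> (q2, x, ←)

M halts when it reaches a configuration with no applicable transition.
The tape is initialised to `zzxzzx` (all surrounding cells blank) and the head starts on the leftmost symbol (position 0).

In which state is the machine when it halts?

q2

q0 | [z]zxzzx__   read z → write z, move →, go to q0
q0 | z[z]xzzx__   read z → write z, move →, go to q0
q0 | zz[x]zzx__   read x → write y, move →, go to q1
q1 | zzy[z]zx__   read z → write y, move ←, go to q1
q1 | zz[y]yzx__   read y → write y, move →, go to q1
q1 | zzy[y]zx__   read y → write y, move →, go to q1
q1 | zzyy[z]x__   read z → write y, move ←, go to q1
q1 | zzy[y]yx__   read y → write y, move →, go to q1
q1 | zzyy[y]x__   read y → write y, move →, go to q1
q1 | zzyyy[x]__   read x → write x, move →, go to q1
q1 | zzyyyx[_]_   read _ → write z, move ←, go to q2
q2 | zzyyy[x]z_   read x → write y, move ←, go to q1
q1 | zzyy[y]yz_   read y → write y, move →, go to q1
q1 | zzyyy[y]z_   read y → write y, move →, go to q1
q1 | zzyyyy[z]_   read z → write y, move ←, go to q1
q1 | zzyyy[y]y_   read y → write y, move →, go to q1
q1 | zzyyyy[y]_   read y → write y, move →, go to q1
q1 | zzyyyyy[_]   read _ → write z, move ←, go to q2
q2 | zzyyyy[y]z
No transition is defined for (q2, y); M halts in state q2.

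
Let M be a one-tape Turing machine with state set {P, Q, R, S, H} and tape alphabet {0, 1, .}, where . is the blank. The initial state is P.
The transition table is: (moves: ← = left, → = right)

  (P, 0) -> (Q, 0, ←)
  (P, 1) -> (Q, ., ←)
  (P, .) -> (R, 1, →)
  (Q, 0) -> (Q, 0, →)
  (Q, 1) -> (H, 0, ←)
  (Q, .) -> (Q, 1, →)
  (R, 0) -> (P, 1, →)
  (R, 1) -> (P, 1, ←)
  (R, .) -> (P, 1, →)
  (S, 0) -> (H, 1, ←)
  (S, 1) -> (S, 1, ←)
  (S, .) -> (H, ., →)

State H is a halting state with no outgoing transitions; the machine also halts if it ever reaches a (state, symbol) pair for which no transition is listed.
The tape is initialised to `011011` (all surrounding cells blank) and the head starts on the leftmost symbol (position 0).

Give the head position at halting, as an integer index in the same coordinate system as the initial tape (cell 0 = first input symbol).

0

P | .[0]11011   read 0 → write 0, move ←, go to Q
Q | [.]011011   read . → write 1, move →, go to Q
Q | 1[0]11011   read 0 → write 0, move →, go to Q
Q | 10[1]1011   read 1 → write 0, move ←, go to H
H | 1[0]01011
At halt the head is at cell 0.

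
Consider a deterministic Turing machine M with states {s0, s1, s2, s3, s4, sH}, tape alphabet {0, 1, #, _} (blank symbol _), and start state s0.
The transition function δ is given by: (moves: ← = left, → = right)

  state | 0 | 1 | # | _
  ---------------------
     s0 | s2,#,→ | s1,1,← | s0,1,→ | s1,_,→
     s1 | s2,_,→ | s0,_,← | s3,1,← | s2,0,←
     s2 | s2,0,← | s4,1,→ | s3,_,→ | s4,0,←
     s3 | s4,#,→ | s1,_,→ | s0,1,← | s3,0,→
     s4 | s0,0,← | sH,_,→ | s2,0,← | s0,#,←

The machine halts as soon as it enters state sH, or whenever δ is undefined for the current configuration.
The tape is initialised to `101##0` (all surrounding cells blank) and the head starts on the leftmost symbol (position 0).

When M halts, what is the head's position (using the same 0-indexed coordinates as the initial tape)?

1

state=s0 head=0 tape=____[1]01##0   (s0,1)→(s1,1,←)
state=s1 head=-1 tape=___[_]101##0   (s1,_)→(s2,0,←)
state=s2 head=-2 tape=__[_]0101##0   (s2,_)→(s4,0,←)
state=s4 head=-3 tape=_[_]00101##0   (s4,_)→(s0,#,←)
state=s0 head=-4 tape=[_]#00101##0   (s0,_)→(s1,_,→)
state=s1 head=-3 tape=_[#]00101##0   (s1,#)→(s3,1,←)
state=s3 head=-4 tape=[_]100101##0   (s3,_)→(s3,0,→)
state=s3 head=-3 tape=0[1]00101##0   (s3,1)→(s1,_,→)
state=s1 head=-2 tape=0_[0]0101##0   (s1,0)→(s2,_,→)
state=s2 head=-1 tape=0__[0]101##0   (s2,0)→(s2,0,←)
state=s2 head=-2 tape=0_[_]0101##0   (s2,_)→(s4,0,←)
state=s4 head=-3 tape=0[_]00101##0   (s4,_)→(s0,#,←)
state=s0 head=-4 tape=[0]#00101##0   (s0,0)→(s2,#,→)
state=s2 head=-3 tape=#[#]00101##0   (s2,#)→(s3,_,→)
state=s3 head=-2 tape=#_[0]0101##0   (s3,0)→(s4,#,→)
state=s4 head=-1 tape=#_#[0]101##0   (s4,0)→(s0,0,←)
state=s0 head=-2 tape=#_[#]0101##0   (s0,#)→(s0,1,→)
state=s0 head=-1 tape=#_1[0]101##0   (s0,0)→(s2,#,→)
state=s2 head=0 tape=#_1#[1]01##0   (s2,1)→(s4,1,→)
state=s4 head=1 tape=#_1#1[0]1##0   (s4,0)→(s0,0,←)
state=s0 head=0 tape=#_1#[1]01##0   (s0,1)→(s1,1,←)
state=s1 head=-1 tape=#_1[#]101##0   (s1,#)→(s3,1,←)
state=s3 head=-2 tape=#_[1]1101##0   (s3,1)→(s1,_,→)
state=s1 head=-1 tape=#__[1]101##0   (s1,1)→(s0,_,←)
state=s0 head=-2 tape=#_[_]_101##0   (s0,_)→(s1,_,→)
state=s1 head=-1 tape=#__[_]101##0   (s1,_)→(s2,0,←)
state=s2 head=-2 tape=#_[_]0101##0   (s2,_)→(s4,0,←)
state=s4 head=-3 tape=#[_]00101##0   (s4,_)→(s0,#,←)
state=s0 head=-4 tape=[#]#00101##0   (s0,#)→(s0,1,→)
state=s0 head=-3 tape=1[#]00101##0   (s0,#)→(s0,1,→)
state=s0 head=-2 tape=11[0]0101##0   (s0,0)→(s2,#,→)
state=s2 head=-1 tape=11#[0]101##0   (s2,0)→(s2,0,←)
state=s2 head=-2 tape=11[#]0101##0   (s2,#)→(s3,_,→)
state=s3 head=-1 tape=11_[0]101##0   (s3,0)→(s4,#,→)
state=s4 head=0 tape=11_#[1]01##0   (s4,1)→(sH,_,→)
state=sH head=1 tape=11_#_[0]1##0
At halt the head is at cell 1.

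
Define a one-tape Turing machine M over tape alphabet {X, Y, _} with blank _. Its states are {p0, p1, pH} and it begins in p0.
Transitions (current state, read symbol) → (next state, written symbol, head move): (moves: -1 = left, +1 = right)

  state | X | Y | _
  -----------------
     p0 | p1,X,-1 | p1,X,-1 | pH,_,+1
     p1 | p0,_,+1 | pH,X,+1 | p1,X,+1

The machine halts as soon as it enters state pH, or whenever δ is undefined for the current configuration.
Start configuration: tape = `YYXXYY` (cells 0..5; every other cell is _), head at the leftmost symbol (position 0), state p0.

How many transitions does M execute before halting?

state=p0 head=0 tape=_[Y]YXXYY__   (p0,Y)→(p1,X,-1)
state=p1 head=-1 tape=[_]XYXXYY__   (p1,_)→(p1,X,+1)
state=p1 head=0 tape=X[X]YXXYY__   (p1,X)→(p0,_,+1)
state=p0 head=1 tape=X_[Y]XXYY__   (p0,Y)→(p1,X,-1)
state=p1 head=0 tape=X[_]XXXYY__   (p1,_)→(p1,X,+1)
state=p1 head=1 tape=XX[X]XXYY__   (p1,X)→(p0,_,+1)
state=p0 head=2 tape=XX_[X]XYY__   (p0,X)→(p1,X,-1)
state=p1 head=1 tape=XX[_]XXYY__   (p1,_)→(p1,X,+1)
state=p1 head=2 tape=XXX[X]XYY__   (p1,X)→(p0,_,+1)
state=p0 head=3 tape=XXX_[X]YY__   (p0,X)→(p1,X,-1)
state=p1 head=2 tape=XXX[_]XYY__   (p1,_)→(p1,X,+1)
state=p1 head=3 tape=XXXX[X]YY__   (p1,X)→(p0,_,+1)
state=p0 head=4 tape=XXXX_[Y]Y__   (p0,Y)→(p1,X,-1)
state=p1 head=3 tape=XXXX[_]XY__   (p1,_)→(p1,X,+1)
state=p1 head=4 tape=XXXXX[X]Y__   (p1,X)→(p0,_,+1)
state=p0 head=5 tape=XXXXX_[Y]__   (p0,Y)→(p1,X,-1)
state=p1 head=4 tape=XXXXX[_]X__   (p1,_)→(p1,X,+1)
state=p1 head=5 tape=XXXXXX[X]__   (p1,X)→(p0,_,+1)
state=p0 head=6 tape=XXXXXX_[_]_   (p0,_)→(pH,_,+1)
state=pH head=7 tape=XXXXXX__[_]
M halts after 19 transitions.

19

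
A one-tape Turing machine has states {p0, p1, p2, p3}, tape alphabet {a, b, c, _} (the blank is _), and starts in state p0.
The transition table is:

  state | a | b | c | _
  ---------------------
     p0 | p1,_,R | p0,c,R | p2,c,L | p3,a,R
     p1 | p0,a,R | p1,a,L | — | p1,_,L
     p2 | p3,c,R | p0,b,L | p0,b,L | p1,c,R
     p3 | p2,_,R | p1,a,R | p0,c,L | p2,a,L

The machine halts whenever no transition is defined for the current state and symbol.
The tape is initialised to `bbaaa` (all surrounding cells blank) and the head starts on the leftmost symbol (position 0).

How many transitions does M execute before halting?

14

p0 | [b]baaa___   read b → write c, move R, go to p0
p0 | c[b]aaa___   read b → write c, move R, go to p0
p0 | cc[a]aa___   read a → write _, move R, go to p1
p1 | cc_[a]a___   read a → write a, move R, go to p0
p0 | cc_a[a]___   read a → write _, move R, go to p1
p1 | cc_a_[_]__   read _ → write _, move L, go to p1
p1 | cc_a[_]___   read _ → write _, move L, go to p1
p1 | cc_[a]____   read a → write a, move R, go to p0
p0 | cc_a[_]___   read _ → write a, move R, go to p3
p3 | cc_aa[_]__   read _ → write a, move L, go to p2
p2 | cc_a[a]a__   read a → write c, move R, go to p3
p3 | cc_ac[a]__   read a → write _, move R, go to p2
p2 | cc_ac_[_]_   read _ → write c, move R, go to p1
p1 | cc_ac_c[_]   read _ → write _, move L, go to p1
p1 | cc_ac_[c]_
M halts after 14 transitions.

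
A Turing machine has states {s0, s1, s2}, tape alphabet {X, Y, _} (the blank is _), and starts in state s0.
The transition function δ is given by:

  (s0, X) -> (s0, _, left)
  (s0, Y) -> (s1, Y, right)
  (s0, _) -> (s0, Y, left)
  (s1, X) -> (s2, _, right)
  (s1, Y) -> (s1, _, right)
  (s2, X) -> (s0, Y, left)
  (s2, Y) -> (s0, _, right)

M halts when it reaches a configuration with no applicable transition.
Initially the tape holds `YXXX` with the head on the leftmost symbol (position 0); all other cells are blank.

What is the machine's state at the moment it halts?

s2

s0 | [Y]XXX_   read Y → write Y, move right, go to s1
s1 | Y[X]XX_   read X → write _, move right, go to s2
s2 | Y_[X]X_   read X → write Y, move left, go to s0
s0 | Y[_]YX_   read _ → write Y, move left, go to s0
s0 | [Y]YYX_   read Y → write Y, move right, go to s1
s1 | Y[Y]YX_   read Y → write _, move right, go to s1
s1 | Y_[Y]X_   read Y → write _, move right, go to s1
s1 | Y__[X]_   read X → write _, move right, go to s2
s2 | Y___[_]
No transition is defined for (s2, _); M halts in state s2.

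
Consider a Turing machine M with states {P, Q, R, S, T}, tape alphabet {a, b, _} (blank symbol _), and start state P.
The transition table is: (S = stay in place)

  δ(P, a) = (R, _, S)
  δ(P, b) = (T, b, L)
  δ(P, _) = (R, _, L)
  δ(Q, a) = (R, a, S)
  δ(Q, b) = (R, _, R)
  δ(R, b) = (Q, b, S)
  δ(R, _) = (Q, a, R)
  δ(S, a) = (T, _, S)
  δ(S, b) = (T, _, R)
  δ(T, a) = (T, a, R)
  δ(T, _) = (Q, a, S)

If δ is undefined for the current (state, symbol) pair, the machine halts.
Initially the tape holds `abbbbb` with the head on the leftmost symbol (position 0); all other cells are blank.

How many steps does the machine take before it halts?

12

P | [a]bbbbb__   read a → write _, move S, go to R
R | [_]bbbbb__   read _ → write a, move R, go to Q
Q | a[b]bbbb__   read b → write _, move R, go to R
R | a_[b]bbb__   read b → write b, move S, go to Q
Q | a_[b]bbb__   read b → write _, move R, go to R
R | a__[b]bb__   read b → write b, move S, go to Q
Q | a__[b]bb__   read b → write _, move R, go to R
R | a___[b]b__   read b → write b, move S, go to Q
Q | a___[b]b__   read b → write _, move R, go to R
R | a____[b]__   read b → write b, move S, go to Q
Q | a____[b]__   read b → write _, move R, go to R
R | a_____[_]_   read _ → write a, move R, go to Q
Q | a_____a[_]
M halts after 12 transitions.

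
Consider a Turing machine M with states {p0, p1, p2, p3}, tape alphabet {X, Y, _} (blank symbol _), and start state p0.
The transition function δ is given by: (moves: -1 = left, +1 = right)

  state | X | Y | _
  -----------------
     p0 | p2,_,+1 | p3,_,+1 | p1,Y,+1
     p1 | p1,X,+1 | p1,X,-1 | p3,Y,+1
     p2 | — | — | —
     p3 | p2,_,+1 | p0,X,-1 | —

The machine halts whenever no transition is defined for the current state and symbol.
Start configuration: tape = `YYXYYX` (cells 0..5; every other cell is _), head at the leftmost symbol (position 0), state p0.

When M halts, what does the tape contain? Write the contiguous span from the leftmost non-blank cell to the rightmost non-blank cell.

YXXXXXY

p0 | [Y]YXYYX__   read Y → write _, move +1, go to p3
p3 | _[Y]XYYX__   read Y → write X, move -1, go to p0
p0 | [_]XXYYX__   read _ → write Y, move +1, go to p1
p1 | Y[X]XYYX__   read X → write X, move +1, go to p1
p1 | YX[X]YYX__   read X → write X, move +1, go to p1
p1 | YXX[Y]YX__   read Y → write X, move -1, go to p1
p1 | YX[X]XYX__   read X → write X, move +1, go to p1
p1 | YXX[X]YX__   read X → write X, move +1, go to p1
p1 | YXXX[Y]X__   read Y → write X, move -1, go to p1
p1 | YXX[X]XX__   read X → write X, move +1, go to p1
p1 | YXXX[X]X__   read X → write X, move +1, go to p1
p1 | YXXXX[X]__   read X → write X, move +1, go to p1
p1 | YXXXXX[_]_   read _ → write Y, move +1, go to p3
p3 | YXXXXXY[_]
The non-blank tape span at halt is YXXXXXY.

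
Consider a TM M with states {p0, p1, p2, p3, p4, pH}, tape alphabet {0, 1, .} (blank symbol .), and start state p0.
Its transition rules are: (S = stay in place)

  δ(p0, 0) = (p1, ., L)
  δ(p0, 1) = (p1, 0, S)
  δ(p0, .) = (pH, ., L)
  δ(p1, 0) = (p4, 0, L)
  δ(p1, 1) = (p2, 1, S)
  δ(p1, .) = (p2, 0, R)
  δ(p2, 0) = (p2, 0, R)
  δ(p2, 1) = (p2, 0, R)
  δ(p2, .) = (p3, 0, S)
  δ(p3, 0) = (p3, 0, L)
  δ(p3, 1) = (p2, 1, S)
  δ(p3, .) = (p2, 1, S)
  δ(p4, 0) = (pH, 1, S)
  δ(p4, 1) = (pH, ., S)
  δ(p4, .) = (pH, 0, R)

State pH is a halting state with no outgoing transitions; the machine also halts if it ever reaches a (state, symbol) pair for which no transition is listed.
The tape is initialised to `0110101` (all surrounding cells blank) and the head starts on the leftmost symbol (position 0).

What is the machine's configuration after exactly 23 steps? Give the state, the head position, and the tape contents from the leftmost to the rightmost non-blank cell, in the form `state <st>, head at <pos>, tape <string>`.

state p3, head at 0, tape 0000000000

state=p0 head=0 tape=..[0]110101.   (p0,0)→(p1,.,L)
state=p1 head=-1 tape=.[.].110101.   (p1,.)→(p2,0,R)
state=p2 head=0 tape=.0[.]110101.   (p2,.)→(p3,0,S)
state=p3 head=0 tape=.0[0]110101.   (p3,0)→(p3,0,L)
state=p3 head=-1 tape=.[0]0110101.   (p3,0)→(p3,0,L)
state=p3 head=-2 tape=[.]00110101.   (p3,.)→(p2,1,S)
state=p2 head=-2 tape=[1]00110101.   (p2,1)→(p2,0,R)
state=p2 head=-1 tape=0[0]0110101.   (p2,0)→(p2,0,R)
state=p2 head=0 tape=00[0]110101.   (p2,0)→(p2,0,R)
state=p2 head=1 tape=000[1]10101.   (p2,1)→(p2,0,R)
state=p2 head=2 tape=0000[1]0101.   (p2,1)→(p2,0,R)
state=p2 head=3 tape=00000[0]101.   (p2,0)→(p2,0,R)
state=p2 head=4 tape=000000[1]01.   (p2,1)→(p2,0,R)
state=p2 head=5 tape=0000000[0]1.   (p2,0)→(p2,0,R)
state=p2 head=6 tape=00000000[1].   (p2,1)→(p2,0,R)
state=p2 head=7 tape=000000000[.]   (p2,.)→(p3,0,S)
state=p3 head=7 tape=000000000[0]   (p3,0)→(p3,0,L)
state=p3 head=6 tape=00000000[0]0   (p3,0)→(p3,0,L)
state=p3 head=5 tape=0000000[0]00   (p3,0)→(p3,0,L)
state=p3 head=4 tape=000000[0]000   (p3,0)→(p3,0,L)
state=p3 head=3 tape=00000[0]0000   (p3,0)→(p3,0,L)
state=p3 head=2 tape=0000[0]00000   (p3,0)→(p3,0,L)
state=p3 head=1 tape=000[0]000000   (p3,0)→(p3,0,L)
state=p3 head=0 tape=00[0]0000000
After 23 steps: state p3, head at 0, tape 0000000000.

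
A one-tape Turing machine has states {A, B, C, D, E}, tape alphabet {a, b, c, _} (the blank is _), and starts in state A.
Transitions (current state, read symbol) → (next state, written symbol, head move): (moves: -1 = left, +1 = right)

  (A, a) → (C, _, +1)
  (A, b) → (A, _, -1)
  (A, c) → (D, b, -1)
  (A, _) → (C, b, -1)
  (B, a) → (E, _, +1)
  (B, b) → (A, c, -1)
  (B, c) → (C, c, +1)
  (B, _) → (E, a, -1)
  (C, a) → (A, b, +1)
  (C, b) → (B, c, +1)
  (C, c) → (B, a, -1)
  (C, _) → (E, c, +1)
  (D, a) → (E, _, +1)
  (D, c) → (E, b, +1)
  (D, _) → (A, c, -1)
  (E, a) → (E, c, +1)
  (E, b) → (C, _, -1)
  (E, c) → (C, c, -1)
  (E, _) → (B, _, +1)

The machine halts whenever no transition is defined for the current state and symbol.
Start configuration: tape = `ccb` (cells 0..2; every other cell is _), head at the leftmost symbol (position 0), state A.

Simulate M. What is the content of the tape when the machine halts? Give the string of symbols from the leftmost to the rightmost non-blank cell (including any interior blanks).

c_ccbba

state=A head=0 tape=_____[c]cb_   (A,c)→(D,b,-1)
state=D head=-1 tape=____[_]bcb_   (D,_)→(A,c,-1)
state=A head=-2 tape=___[_]cbcb_   (A,_)→(C,b,-1)
state=C head=-3 tape=__[_]bcbcb_   (C,_)→(E,c,+1)
state=E head=-2 tape=__c[b]cbcb_   (E,b)→(C,_,-1)
state=C head=-3 tape=__[c]_cbcb_   (C,c)→(B,a,-1)
state=B head=-4 tape=_[_]a_cbcb_   (B,_)→(E,a,-1)
state=E head=-5 tape=[_]aa_cbcb_   (E,_)→(B,_,+1)
state=B head=-4 tape=_[a]a_cbcb_   (B,a)→(E,_,+1)
state=E head=-3 tape=__[a]_cbcb_   (E,a)→(E,c,+1)
state=E head=-2 tape=__c[_]cbcb_   (E,_)→(B,_,+1)
state=B head=-1 tape=__c_[c]bcb_   (B,c)→(C,c,+1)
state=C head=0 tape=__c_c[b]cb_   (C,b)→(B,c,+1)
state=B head=1 tape=__c_cc[c]b_   (B,c)→(C,c,+1)
state=C head=2 tape=__c_ccc[b]_   (C,b)→(B,c,+1)
state=B head=3 tape=__c_cccc[_]   (B,_)→(E,a,-1)
state=E head=2 tape=__c_ccc[c]a   (E,c)→(C,c,-1)
state=C head=1 tape=__c_cc[c]ca   (C,c)→(B,a,-1)
state=B head=0 tape=__c_c[c]aca   (B,c)→(C,c,+1)
state=C head=1 tape=__c_cc[a]ca   (C,a)→(A,b,+1)
state=A head=2 tape=__c_ccb[c]a   (A,c)→(D,b,-1)
state=D head=1 tape=__c_cc[b]ba
The non-blank tape span at halt is c_ccbba.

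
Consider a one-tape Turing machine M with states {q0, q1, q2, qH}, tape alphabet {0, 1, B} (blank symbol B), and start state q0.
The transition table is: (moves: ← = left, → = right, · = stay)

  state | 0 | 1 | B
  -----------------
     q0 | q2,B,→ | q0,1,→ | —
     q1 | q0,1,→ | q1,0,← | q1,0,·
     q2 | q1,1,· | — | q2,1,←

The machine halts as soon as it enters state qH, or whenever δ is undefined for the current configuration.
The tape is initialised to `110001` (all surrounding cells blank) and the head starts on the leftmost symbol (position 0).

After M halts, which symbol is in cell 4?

q0 | [1]10001   read 1 → write 1, move →, go to q0
q0 | 1[1]0001   read 1 → write 1, move →, go to q0
q0 | 11[0]001   read 0 → write B, move →, go to q2
q2 | 11B[0]01   read 0 → write 1, move ·, go to q1
q1 | 11B[1]01   read 1 → write 0, move ←, go to q1
q1 | 11[B]001   read B → write 0, move ·, go to q1
q1 | 11[0]001   read 0 → write 1, move →, go to q0
q0 | 111[0]01   read 0 → write B, move →, go to q2
q2 | 111B[0]1   read 0 → write 1, move ·, go to q1
q1 | 111B[1]1   read 1 → write 0, move ←, go to q1
q1 | 111[B]01   read B → write 0, move ·, go to q1
q1 | 111[0]01   read 0 → write 1, move →, go to q0
q0 | 1111[0]1   read 0 → write B, move →, go to q2
q2 | 1111B[1]
Cell 4 holds B when M halts.

B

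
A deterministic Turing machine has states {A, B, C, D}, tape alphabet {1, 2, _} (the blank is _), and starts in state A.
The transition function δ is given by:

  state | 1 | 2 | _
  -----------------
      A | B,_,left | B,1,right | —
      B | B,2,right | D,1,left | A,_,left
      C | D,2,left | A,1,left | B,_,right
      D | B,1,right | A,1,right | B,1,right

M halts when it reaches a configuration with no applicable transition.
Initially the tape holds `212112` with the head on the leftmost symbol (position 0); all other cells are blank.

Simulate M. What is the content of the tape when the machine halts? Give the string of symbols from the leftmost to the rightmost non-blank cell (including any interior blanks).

112

state=A head=0 tape=__[2]12112   (A,2)→(B,1,right)
state=B head=1 tape=__1[1]2112   (B,1)→(B,2,right)
state=B head=2 tape=__12[2]112   (B,2)→(D,1,left)
state=D head=1 tape=__1[2]1112   (D,2)→(A,1,right)
state=A head=2 tape=__11[1]112   (A,1)→(B,_,left)
state=B head=1 tape=__1[1]_112   (B,1)→(B,2,right)
state=B head=2 tape=__12[_]112   (B,_)→(A,_,left)
state=A head=1 tape=__1[2]_112   (A,2)→(B,1,right)
state=B head=2 tape=__11[_]112   (B,_)→(A,_,left)
state=A head=1 tape=__1[1]_112   (A,1)→(B,_,left)
state=B head=0 tape=__[1]__112   (B,1)→(B,2,right)
state=B head=1 tape=__2[_]_112   (B,_)→(A,_,left)
state=A head=0 tape=__[2]__112   (A,2)→(B,1,right)
state=B head=1 tape=__1[_]_112   (B,_)→(A,_,left)
state=A head=0 tape=__[1]__112   (A,1)→(B,_,left)
state=B head=-1 tape=_[_]___112   (B,_)→(A,_,left)
state=A head=-2 tape=[_]____112
The non-blank tape span at halt is 112.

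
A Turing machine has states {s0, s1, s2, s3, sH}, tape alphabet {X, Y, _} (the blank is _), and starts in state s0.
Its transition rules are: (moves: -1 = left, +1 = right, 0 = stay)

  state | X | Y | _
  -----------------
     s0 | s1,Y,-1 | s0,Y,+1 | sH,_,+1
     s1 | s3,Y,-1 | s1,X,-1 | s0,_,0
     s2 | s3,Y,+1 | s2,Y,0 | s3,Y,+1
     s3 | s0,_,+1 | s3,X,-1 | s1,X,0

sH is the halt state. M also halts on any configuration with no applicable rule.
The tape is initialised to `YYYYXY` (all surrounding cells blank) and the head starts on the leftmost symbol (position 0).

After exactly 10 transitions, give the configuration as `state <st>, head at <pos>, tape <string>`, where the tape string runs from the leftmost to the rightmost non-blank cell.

state=s0 head=0 tape=_[Y]YYYXY   (s0,Y)→(s0,Y,+1)
state=s0 head=1 tape=_Y[Y]YYXY   (s0,Y)→(s0,Y,+1)
state=s0 head=2 tape=_YY[Y]YXY   (s0,Y)→(s0,Y,+1)
state=s0 head=3 tape=_YYY[Y]XY   (s0,Y)→(s0,Y,+1)
state=s0 head=4 tape=_YYYY[X]Y   (s0,X)→(s1,Y,-1)
state=s1 head=3 tape=_YYY[Y]YY   (s1,Y)→(s1,X,-1)
state=s1 head=2 tape=_YY[Y]XYY   (s1,Y)→(s1,X,-1)
state=s1 head=1 tape=_Y[Y]XXYY   (s1,Y)→(s1,X,-1)
state=s1 head=0 tape=_[Y]XXXYY   (s1,Y)→(s1,X,-1)
state=s1 head=-1 tape=[_]XXXXYY   (s1,_)→(s0,_,0)
state=s0 head=-1 tape=[_]XXXXYY
After 10 steps: state s0, head at -1, tape XXXXYY.

state s0, head at -1, tape XXXXYY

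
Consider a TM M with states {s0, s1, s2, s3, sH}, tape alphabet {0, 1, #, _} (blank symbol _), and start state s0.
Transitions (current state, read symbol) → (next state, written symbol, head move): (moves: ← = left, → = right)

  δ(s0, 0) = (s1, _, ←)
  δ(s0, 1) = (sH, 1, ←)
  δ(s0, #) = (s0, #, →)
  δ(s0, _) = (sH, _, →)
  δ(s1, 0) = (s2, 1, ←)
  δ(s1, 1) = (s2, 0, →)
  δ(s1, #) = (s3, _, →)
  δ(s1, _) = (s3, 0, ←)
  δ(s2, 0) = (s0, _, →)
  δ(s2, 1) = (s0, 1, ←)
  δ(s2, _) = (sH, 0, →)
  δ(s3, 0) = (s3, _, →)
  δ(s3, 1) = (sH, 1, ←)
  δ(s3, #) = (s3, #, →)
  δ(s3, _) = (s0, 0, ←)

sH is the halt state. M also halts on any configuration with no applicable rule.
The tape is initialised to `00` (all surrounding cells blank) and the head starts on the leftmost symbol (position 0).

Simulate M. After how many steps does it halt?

state=s0 head=0 tape=___[0]0   (s0,0)→(s1,_,←)
state=s1 head=-1 tape=__[_]_0   (s1,_)→(s3,0,←)
state=s3 head=-2 tape=_[_]0_0   (s3,_)→(s0,0,←)
state=s0 head=-3 tape=[_]00_0   (s0,_)→(sH,_,→)
state=sH head=-2 tape=_[0]0_0
M halts after 4 transitions.

4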